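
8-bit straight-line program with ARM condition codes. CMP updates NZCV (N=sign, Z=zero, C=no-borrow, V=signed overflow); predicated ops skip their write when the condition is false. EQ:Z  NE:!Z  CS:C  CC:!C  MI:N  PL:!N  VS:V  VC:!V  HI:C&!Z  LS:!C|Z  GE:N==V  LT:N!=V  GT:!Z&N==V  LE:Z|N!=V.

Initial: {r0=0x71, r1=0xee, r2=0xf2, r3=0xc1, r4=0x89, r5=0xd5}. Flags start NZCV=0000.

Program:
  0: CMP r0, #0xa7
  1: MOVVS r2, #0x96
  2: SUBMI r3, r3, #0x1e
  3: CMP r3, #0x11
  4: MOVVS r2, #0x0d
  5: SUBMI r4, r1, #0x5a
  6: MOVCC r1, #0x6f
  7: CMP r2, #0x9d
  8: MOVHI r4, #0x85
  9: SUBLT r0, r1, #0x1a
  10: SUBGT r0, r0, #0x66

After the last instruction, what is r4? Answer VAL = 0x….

VAL = 0x94

0: ✓ CMP  NZCV=1001
1: ✓ MOVVS  r2←0x96
2: ✓ SUBMI  r3←0xa3
3: ✓ CMP  NZCV=1010
4: · MOVVS
5: ✓ SUBMI  r4←0x94
6: · MOVCC
7: ✓ CMP  NZCV=1000
8: · MOVHI
9: ✓ SUBLT  r0←0xd4
10: · SUBGT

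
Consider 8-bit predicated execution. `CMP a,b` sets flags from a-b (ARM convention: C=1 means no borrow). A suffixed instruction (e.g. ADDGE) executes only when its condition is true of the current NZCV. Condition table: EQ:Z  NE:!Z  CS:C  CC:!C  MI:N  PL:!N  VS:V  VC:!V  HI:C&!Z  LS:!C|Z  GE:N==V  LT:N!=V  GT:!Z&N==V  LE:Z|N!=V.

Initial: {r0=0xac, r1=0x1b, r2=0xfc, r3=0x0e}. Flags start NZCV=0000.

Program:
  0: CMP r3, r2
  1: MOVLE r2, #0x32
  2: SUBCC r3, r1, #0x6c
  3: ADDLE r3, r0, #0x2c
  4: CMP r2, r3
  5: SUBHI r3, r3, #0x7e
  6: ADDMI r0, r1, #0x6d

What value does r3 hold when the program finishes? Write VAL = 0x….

0: ✓ CMP  NZCV=0000
1: · MOVLE
2: ✓ SUBCC  r3←0xaf
3: · ADDLE
4: ✓ CMP  NZCV=0010
5: ✓ SUBHI  r3←0x31
6: · ADDMI

VAL = 0x31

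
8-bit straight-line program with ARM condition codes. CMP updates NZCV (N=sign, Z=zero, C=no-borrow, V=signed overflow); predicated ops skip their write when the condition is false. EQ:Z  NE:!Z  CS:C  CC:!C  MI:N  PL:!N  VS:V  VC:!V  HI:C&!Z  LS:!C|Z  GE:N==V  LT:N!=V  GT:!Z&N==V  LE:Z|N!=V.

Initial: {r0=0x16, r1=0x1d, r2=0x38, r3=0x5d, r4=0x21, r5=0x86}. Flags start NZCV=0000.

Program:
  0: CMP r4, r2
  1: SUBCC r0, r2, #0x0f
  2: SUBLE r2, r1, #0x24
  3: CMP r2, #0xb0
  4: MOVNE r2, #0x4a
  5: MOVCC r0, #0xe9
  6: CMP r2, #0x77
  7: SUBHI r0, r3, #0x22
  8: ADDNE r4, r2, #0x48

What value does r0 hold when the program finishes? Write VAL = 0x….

[0] flags=1000 → (cmp)
[1] flags=1000 CC?T → r0=0x29
[2] flags=1000 LE?T → r2=0xf9
[3] flags=0010 → (cmp)
[4] flags=0010 NE?T → r2=0x4a
[5] flags=0010 CC?F → skip
[6] flags=1000 → (cmp)
[7] flags=1000 HI?F → skip
[8] flags=1000 NE?T → r4=0x92

VAL = 0x29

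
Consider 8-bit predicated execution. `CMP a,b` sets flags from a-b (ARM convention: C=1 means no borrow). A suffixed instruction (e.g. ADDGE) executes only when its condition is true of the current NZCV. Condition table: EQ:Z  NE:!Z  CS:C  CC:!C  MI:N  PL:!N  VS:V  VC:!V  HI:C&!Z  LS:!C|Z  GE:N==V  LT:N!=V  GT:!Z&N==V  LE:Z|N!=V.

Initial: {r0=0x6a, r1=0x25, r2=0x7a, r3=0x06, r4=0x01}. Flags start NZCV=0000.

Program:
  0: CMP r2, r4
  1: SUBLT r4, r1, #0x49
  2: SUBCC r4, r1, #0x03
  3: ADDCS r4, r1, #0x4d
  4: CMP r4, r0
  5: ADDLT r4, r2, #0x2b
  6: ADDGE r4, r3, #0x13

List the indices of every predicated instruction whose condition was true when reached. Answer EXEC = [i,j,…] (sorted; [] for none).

[0] flags=0010 → (cmp)
[1] flags=0010 LT?F → skip
[2] flags=0010 CC?F → skip
[3] flags=0010 CS?T → r4=0x72
[4] flags=0010 → (cmp)
[5] flags=0010 LT?F → skip
[6] flags=0010 GE?T → r4=0x19

EXEC = [3,6]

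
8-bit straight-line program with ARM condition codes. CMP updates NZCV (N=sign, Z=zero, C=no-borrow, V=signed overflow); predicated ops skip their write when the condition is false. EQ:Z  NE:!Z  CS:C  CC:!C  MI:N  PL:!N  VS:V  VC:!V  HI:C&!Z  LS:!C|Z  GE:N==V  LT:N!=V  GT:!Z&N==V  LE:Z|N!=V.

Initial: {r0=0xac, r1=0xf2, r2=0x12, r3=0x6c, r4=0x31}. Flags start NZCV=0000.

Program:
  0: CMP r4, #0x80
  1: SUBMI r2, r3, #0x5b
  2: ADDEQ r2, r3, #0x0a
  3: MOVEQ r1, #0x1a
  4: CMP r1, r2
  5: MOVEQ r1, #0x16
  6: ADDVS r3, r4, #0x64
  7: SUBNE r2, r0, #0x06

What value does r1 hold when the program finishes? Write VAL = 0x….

VAL = 0xf2

0: ✓ CMP  NZCV=1001
1: ✓ SUBMI  r2←0x11
2: · ADDEQ
3: · MOVEQ
4: ✓ CMP  NZCV=1010
5: · MOVEQ
6: · ADDVS
7: ✓ SUBNE  r2←0xa6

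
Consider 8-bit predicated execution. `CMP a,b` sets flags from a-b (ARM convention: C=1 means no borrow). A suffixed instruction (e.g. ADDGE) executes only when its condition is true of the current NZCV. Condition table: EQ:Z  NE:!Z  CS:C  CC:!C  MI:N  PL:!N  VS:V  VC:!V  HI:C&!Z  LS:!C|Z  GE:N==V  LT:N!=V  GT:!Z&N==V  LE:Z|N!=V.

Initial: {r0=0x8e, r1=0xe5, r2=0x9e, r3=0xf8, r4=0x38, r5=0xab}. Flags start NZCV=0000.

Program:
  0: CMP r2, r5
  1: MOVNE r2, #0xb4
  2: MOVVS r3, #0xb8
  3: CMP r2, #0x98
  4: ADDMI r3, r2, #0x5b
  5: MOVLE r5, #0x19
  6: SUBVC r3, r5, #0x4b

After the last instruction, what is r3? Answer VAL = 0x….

VAL = 0x60

[0] flags=1000 → (cmp)
[1] flags=1000 NE?T → r2=0xb4
[2] flags=1000 VS?F → skip
[3] flags=0010 → (cmp)
[4] flags=0010 MI?F → skip
[5] flags=0010 LE?F → skip
[6] flags=0010 VC?T → r3=0x60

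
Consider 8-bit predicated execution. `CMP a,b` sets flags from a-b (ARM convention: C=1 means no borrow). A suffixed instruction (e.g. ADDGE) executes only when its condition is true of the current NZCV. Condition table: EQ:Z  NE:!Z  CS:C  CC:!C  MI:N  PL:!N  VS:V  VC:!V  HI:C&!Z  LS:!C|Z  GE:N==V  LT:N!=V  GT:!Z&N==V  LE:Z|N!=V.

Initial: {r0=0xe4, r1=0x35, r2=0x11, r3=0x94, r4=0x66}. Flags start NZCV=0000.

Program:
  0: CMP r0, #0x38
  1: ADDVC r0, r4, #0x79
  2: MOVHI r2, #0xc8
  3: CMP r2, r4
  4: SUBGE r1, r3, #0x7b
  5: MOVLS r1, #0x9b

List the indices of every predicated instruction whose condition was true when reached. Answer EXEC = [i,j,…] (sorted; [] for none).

EXEC = [1,2]

0: ✓ CMP  NZCV=1010
1: ✓ ADDVC  r0←0xdf
2: ✓ MOVHI  r2←0xc8
3: ✓ CMP  NZCV=0011
4: · SUBGE
5: · MOVLS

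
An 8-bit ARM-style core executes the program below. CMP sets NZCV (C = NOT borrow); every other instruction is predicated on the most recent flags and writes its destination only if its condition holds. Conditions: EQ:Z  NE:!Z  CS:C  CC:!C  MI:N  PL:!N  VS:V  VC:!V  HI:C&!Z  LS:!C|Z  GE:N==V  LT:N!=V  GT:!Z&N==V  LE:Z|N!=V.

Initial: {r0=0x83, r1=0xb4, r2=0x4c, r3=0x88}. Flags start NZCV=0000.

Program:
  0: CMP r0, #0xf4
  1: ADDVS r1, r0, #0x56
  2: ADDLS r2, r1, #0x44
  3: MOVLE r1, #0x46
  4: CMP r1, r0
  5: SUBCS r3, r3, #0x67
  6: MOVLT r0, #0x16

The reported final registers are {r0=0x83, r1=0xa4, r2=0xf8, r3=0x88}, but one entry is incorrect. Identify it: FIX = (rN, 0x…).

0: ✓ CMP  NZCV=1000
1: · ADDVS
2: ✓ ADDLS  r2←0xf8
3: ✓ MOVLE  r1←0x46
4: ✓ CMP  NZCV=1001
5: · SUBCS
6: · MOVLT

FIX = (r1, 0x46)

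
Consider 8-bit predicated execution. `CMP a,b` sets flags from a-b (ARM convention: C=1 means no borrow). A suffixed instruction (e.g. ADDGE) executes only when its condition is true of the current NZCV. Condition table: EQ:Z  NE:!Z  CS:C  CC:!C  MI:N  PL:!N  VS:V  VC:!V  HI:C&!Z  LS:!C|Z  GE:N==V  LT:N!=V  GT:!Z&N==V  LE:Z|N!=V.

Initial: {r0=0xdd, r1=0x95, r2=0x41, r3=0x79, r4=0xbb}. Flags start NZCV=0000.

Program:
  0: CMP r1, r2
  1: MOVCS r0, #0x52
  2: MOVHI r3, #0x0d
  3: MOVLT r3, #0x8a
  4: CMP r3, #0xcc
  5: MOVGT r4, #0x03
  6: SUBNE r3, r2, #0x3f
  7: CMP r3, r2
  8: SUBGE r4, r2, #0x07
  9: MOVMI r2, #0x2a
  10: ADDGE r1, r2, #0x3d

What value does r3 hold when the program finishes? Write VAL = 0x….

VAL = 0x02

0: ✓ CMP  NZCV=0011
1: ✓ MOVCS  r0←0x52
2: ✓ MOVHI  r3←0x0d
3: ✓ MOVLT  r3←0x8a
4: ✓ CMP  NZCV=1000
5: · MOVGT
6: ✓ SUBNE  r3←0x02
7: ✓ CMP  NZCV=1000
8: · SUBGE
9: ✓ MOVMI  r2←0x2a
10: · ADDGE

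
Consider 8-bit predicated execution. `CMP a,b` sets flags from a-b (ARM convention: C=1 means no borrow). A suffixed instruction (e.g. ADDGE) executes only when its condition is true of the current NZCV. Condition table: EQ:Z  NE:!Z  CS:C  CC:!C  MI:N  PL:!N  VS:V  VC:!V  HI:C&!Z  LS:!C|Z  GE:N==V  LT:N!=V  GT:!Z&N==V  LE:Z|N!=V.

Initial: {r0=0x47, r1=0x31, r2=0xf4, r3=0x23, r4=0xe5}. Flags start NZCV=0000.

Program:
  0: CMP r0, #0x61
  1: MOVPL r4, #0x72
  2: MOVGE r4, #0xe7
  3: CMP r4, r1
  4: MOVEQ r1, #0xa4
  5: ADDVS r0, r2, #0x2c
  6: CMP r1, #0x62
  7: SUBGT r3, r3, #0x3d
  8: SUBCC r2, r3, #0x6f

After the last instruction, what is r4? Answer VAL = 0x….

0: ✓ CMP  NZCV=1000
1: · MOVPL
2: · MOVGE
3: ✓ CMP  NZCV=1010
4: · MOVEQ
5: · ADDVS
6: ✓ CMP  NZCV=1000
7: · SUBGT
8: ✓ SUBCC  r2←0xb4

VAL = 0xe5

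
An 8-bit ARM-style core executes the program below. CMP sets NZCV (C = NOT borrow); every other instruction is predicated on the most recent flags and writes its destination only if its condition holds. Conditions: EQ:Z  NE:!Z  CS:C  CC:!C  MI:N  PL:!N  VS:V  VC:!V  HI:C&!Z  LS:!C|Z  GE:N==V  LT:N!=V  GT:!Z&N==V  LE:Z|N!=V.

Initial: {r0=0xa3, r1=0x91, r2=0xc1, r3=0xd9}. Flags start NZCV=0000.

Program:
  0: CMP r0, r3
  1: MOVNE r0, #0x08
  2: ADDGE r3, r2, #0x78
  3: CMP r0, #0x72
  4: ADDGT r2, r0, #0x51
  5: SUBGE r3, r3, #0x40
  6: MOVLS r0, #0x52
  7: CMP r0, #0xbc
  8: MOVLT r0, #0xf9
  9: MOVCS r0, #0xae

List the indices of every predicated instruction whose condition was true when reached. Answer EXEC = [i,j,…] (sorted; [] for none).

0: ✓ CMP  NZCV=1000
1: ✓ MOVNE  r0←0x08
2: · ADDGE
3: ✓ CMP  NZCV=1000
4: · ADDGT
5: · SUBGE
6: ✓ MOVLS  r0←0x52
7: ✓ CMP  NZCV=1001
8: · MOVLT
9: · MOVCS

EXEC = [1,6]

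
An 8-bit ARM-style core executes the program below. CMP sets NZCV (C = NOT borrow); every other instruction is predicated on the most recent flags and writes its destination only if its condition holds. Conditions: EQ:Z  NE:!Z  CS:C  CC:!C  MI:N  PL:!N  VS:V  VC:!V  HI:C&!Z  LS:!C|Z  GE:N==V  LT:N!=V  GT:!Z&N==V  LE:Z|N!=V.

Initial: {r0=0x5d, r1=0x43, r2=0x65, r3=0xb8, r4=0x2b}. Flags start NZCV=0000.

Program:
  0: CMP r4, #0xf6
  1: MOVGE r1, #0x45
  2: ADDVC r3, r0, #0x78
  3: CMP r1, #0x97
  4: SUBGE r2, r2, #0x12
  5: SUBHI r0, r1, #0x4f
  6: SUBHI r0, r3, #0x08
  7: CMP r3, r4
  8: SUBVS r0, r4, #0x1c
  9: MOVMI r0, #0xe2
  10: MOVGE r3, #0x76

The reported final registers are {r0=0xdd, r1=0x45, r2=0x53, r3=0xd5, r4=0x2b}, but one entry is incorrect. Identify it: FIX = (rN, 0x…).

FIX = (r0, 0xe2)

0: ✓ CMP  NZCV=0000
1: ✓ MOVGE  r1←0x45
2: ✓ ADDVC  r3←0xd5
3: ✓ CMP  NZCV=1001
4: ✓ SUBGE  r2←0x53
5: · SUBHI
6: · SUBHI
7: ✓ CMP  NZCV=1010
8: · SUBVS
9: ✓ MOVMI  r0←0xe2
10: · MOVGE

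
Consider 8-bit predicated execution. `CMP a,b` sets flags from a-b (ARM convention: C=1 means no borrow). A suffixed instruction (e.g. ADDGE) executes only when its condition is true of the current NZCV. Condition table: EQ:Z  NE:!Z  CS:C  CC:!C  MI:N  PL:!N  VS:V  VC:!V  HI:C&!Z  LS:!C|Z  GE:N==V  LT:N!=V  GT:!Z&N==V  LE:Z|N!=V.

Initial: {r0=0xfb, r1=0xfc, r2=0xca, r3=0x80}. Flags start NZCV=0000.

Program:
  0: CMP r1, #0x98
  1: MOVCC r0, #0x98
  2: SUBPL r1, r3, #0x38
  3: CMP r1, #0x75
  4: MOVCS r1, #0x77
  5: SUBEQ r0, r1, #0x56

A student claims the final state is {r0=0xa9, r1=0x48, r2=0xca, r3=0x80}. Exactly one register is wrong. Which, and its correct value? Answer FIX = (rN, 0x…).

FIX = (r0, 0xfb)

0: ✓ CMP  NZCV=0010
1: · MOVCC
2: ✓ SUBPL  r1←0x48
3: ✓ CMP  NZCV=1000
4: · MOVCS
5: · SUBEQ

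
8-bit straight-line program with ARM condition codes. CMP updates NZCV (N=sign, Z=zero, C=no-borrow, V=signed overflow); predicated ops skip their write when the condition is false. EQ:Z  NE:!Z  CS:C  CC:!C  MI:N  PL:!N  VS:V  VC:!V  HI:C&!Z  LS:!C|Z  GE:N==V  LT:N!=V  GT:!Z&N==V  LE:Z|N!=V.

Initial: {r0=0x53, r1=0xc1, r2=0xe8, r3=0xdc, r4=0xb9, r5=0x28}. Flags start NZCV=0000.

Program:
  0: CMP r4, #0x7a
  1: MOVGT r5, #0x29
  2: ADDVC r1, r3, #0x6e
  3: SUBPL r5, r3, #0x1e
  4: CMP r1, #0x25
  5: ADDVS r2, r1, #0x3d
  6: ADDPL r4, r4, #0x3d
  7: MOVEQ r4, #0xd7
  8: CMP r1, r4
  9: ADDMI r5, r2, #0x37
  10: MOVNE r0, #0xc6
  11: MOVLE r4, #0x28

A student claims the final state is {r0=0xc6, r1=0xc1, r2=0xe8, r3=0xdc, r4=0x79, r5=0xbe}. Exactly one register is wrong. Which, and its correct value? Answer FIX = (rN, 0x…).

FIX = (r4, 0xb9)

0: ✓ CMP  NZCV=0011
1: · MOVGT
2: · ADDVC
3: ✓ SUBPL  r5←0xbe
4: ✓ CMP  NZCV=1010
5: · ADDVS
6: · ADDPL
7: · MOVEQ
8: ✓ CMP  NZCV=0010
9: · ADDMI
10: ✓ MOVNE  r0←0xc6
11: · MOVLE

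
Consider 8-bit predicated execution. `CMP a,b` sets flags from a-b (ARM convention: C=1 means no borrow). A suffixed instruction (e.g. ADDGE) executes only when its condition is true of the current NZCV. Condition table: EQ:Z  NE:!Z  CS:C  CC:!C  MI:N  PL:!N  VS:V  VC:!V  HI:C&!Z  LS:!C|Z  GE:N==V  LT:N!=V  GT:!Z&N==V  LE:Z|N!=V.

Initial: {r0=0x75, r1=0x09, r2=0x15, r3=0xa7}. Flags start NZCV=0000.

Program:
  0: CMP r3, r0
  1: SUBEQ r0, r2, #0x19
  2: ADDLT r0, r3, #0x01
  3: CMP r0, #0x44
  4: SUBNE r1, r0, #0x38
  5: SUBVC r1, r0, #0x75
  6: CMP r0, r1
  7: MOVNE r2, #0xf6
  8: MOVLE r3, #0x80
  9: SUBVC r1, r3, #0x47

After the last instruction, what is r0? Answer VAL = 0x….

VAL = 0xa8

[0] flags=0011 → (cmp)
[1] flags=0011 EQ?F → skip
[2] flags=0011 LT?T → r0=0xa8
[3] flags=0011 → (cmp)
[4] flags=0011 NE?T → r1=0x70
[5] flags=0011 VC?F → skip
[6] flags=0011 → (cmp)
[7] flags=0011 NE?T → r2=0xf6
[8] flags=0011 LE?T → r3=0x80
[9] flags=0011 VC?F → skip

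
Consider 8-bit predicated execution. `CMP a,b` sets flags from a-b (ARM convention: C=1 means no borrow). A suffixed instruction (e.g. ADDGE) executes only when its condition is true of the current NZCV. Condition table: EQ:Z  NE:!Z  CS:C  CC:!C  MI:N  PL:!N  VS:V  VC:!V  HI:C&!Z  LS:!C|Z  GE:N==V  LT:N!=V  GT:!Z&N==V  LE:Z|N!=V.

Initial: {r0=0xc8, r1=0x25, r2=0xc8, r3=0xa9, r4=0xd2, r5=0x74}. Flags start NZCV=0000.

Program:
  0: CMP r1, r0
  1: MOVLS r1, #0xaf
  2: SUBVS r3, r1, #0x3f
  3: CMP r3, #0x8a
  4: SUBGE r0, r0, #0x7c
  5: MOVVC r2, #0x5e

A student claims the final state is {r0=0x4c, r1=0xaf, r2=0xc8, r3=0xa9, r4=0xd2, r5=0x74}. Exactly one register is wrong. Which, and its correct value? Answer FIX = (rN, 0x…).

0: ✓ CMP  NZCV=0000
1: ✓ MOVLS  r1←0xaf
2: · SUBVS
3: ✓ CMP  NZCV=0010
4: ✓ SUBGE  r0←0x4c
5: ✓ MOVVC  r2←0x5e

FIX = (r2, 0x5e)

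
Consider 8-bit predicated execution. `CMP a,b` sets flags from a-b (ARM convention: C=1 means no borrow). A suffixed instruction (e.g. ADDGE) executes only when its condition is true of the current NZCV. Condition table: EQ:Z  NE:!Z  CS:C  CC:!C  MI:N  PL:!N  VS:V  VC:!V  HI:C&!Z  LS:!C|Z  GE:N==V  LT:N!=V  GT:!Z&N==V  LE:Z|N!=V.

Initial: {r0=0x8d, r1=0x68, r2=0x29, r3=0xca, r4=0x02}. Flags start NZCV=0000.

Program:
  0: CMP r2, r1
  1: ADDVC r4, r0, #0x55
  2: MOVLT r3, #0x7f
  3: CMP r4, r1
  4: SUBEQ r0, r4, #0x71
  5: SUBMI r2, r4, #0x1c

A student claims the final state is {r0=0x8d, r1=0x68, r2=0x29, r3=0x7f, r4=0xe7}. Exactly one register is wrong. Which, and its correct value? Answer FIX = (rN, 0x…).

[0] flags=1000 → (cmp)
[1] flags=1000 VC?T → r4=0xe2
[2] flags=1000 LT?T → r3=0x7f
[3] flags=0011 → (cmp)
[4] flags=0011 EQ?F → skip
[5] flags=0011 MI?F → skip

FIX = (r4, 0xe2)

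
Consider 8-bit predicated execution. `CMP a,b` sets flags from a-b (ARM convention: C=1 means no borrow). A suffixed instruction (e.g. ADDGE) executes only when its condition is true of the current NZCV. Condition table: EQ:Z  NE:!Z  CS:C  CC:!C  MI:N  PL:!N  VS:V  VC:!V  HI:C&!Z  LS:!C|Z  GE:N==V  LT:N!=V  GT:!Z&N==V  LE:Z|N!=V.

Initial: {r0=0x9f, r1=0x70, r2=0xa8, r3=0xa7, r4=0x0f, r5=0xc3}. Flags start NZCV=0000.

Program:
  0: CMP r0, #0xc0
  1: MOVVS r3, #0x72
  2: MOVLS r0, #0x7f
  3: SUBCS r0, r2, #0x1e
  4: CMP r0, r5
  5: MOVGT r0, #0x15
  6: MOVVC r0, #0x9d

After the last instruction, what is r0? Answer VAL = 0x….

VAL = 0x15

[0] flags=1000 → (cmp)
[1] flags=1000 VS?F → skip
[2] flags=1000 LS?T → r0=0x7f
[3] flags=1000 CS?F → skip
[4] flags=1001 → (cmp)
[5] flags=1001 GT?T → r0=0x15
[6] flags=1001 VC?F → skip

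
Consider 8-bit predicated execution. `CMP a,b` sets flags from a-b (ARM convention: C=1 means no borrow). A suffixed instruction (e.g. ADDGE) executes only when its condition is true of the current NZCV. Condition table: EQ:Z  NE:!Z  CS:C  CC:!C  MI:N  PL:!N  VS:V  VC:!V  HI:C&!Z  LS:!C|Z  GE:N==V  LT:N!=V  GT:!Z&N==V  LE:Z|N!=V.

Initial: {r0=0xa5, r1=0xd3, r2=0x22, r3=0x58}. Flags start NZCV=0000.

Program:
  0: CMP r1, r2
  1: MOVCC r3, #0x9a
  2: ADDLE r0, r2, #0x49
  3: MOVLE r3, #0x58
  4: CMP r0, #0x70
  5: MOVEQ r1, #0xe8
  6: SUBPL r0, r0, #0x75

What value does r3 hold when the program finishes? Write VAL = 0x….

VAL = 0x58

0: ✓ CMP  NZCV=1010
1: · MOVCC
2: ✓ ADDLE  r0←0x6b
3: ✓ MOVLE  r3←0x58
4: ✓ CMP  NZCV=1000
5: · MOVEQ
6: · SUBPL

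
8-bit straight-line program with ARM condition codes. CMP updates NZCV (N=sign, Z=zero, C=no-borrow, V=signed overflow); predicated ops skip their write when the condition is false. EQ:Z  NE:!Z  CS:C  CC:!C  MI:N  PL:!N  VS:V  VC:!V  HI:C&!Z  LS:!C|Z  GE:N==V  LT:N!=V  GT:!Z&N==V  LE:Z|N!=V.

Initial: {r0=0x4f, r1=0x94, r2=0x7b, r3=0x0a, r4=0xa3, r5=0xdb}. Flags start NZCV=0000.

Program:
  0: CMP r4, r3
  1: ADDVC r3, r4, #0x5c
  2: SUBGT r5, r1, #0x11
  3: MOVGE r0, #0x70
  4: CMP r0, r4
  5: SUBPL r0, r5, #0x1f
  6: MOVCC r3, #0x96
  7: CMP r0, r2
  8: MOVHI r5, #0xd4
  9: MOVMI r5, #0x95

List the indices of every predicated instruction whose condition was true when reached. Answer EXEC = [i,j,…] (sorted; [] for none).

EXEC = [1,6,9]

0: ✓ CMP  NZCV=1010
1: ✓ ADDVC  r3←0xff
2: · SUBGT
3: · MOVGE
4: ✓ CMP  NZCV=1001
5: · SUBPL
6: ✓ MOVCC  r3←0x96
7: ✓ CMP  NZCV=1000
8: · MOVHI
9: ✓ MOVMI  r5←0x95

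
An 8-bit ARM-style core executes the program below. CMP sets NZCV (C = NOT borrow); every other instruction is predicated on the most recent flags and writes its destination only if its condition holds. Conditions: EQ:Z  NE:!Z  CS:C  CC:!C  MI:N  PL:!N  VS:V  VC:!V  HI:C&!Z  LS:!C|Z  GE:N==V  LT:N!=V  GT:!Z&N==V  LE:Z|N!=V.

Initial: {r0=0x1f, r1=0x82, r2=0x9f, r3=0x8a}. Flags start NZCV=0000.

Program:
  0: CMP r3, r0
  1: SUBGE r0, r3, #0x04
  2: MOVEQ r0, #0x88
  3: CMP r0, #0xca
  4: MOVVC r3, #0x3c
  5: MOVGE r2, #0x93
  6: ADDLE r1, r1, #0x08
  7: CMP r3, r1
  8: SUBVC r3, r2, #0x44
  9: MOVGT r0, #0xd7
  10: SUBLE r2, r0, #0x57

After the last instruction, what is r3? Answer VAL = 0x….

[0] flags=0011 → (cmp)
[1] flags=0011 GE?F → skip
[2] flags=0011 EQ?F → skip
[3] flags=0000 → (cmp)
[4] flags=0000 VC?T → r3=0x3c
[5] flags=0000 GE?T → r2=0x93
[6] flags=0000 LE?F → skip
[7] flags=1001 → (cmp)
[8] flags=1001 VC?F → skip
[9] flags=1001 GT?T → r0=0xd7
[10] flags=1001 LE?F → skip

VAL = 0x3c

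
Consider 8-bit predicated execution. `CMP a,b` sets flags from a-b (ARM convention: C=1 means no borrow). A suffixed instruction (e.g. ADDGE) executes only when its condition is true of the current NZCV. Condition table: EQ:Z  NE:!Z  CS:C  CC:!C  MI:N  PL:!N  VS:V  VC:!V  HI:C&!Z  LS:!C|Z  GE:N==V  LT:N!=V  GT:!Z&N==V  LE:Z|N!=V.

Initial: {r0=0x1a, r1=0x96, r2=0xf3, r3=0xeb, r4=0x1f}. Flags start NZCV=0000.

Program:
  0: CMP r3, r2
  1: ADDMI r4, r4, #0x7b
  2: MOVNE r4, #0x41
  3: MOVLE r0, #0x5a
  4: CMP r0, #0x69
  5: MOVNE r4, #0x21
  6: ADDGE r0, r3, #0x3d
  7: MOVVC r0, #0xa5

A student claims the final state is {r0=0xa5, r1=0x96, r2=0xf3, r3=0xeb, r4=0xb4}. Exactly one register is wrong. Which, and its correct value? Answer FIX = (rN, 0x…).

[0] flags=1000 → (cmp)
[1] flags=1000 MI?T → r4=0x9a
[2] flags=1000 NE?T → r4=0x41
[3] flags=1000 LE?T → r0=0x5a
[4] flags=1000 → (cmp)
[5] flags=1000 NE?T → r4=0x21
[6] flags=1000 GE?F → skip
[7] flags=1000 VC?T → r0=0xa5

FIX = (r4, 0x21)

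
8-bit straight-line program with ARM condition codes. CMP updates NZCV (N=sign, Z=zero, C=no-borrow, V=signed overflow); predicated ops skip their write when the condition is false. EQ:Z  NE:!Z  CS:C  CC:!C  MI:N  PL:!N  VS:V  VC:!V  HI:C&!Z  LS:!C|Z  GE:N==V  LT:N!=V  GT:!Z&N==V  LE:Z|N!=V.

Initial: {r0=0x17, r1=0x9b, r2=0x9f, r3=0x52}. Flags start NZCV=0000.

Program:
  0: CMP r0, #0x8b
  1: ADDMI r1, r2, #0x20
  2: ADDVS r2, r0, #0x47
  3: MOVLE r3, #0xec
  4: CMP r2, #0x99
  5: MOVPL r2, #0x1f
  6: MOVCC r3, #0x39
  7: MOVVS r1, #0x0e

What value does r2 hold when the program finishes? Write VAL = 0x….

0: ✓ CMP  NZCV=1001
1: ✓ ADDMI  r1←0xbf
2: ✓ ADDVS  r2←0x5e
3: · MOVLE
4: ✓ CMP  NZCV=1001
5: · MOVPL
6: ✓ MOVCC  r3←0x39
7: ✓ MOVVS  r1←0x0e

VAL = 0x5e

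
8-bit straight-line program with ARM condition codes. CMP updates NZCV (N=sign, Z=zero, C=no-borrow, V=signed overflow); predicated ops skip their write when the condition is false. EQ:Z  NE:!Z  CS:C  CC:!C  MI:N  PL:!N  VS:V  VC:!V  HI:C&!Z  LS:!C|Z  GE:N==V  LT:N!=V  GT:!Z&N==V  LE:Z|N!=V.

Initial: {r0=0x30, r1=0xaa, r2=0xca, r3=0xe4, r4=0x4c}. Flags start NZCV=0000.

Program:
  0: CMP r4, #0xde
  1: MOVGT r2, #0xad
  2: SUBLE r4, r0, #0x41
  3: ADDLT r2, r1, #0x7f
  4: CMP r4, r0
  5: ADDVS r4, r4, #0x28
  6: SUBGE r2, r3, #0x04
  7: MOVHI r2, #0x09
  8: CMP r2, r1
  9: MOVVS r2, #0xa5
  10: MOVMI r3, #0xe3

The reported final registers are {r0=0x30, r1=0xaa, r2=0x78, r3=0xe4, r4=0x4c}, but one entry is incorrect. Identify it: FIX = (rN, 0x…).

FIX = (r2, 0x09)

0: ✓ CMP  NZCV=0000
1: ✓ MOVGT  r2←0xad
2: · SUBLE
3: · ADDLT
4: ✓ CMP  NZCV=0010
5: · ADDVS
6: ✓ SUBGE  r2←0xe0
7: ✓ MOVHI  r2←0x09
8: ✓ CMP  NZCV=0000
9: · MOVVS
10: · MOVMI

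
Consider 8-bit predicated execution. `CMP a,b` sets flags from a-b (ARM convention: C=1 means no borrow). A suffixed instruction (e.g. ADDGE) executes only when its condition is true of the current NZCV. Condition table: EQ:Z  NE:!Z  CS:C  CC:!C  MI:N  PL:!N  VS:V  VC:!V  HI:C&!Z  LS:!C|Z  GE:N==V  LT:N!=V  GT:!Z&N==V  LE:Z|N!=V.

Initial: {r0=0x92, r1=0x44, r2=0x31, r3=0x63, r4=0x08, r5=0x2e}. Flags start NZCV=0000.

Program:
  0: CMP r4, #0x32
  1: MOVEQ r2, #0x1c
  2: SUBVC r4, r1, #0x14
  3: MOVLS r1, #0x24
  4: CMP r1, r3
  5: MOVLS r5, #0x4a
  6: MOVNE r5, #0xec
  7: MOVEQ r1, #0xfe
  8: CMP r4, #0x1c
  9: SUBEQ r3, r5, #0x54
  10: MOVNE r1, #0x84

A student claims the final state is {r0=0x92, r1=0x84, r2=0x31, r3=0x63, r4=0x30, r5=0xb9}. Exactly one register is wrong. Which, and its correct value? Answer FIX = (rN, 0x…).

[0] flags=1000 → (cmp)
[1] flags=1000 EQ?F → skip
[2] flags=1000 VC?T → r4=0x30
[3] flags=1000 LS?T → r1=0x24
[4] flags=1000 → (cmp)
[5] flags=1000 LS?T → r5=0x4a
[6] flags=1000 NE?T → r5=0xec
[7] flags=1000 EQ?F → skip
[8] flags=0010 → (cmp)
[9] flags=0010 EQ?F → skip
[10] flags=0010 NE?T → r1=0x84

FIX = (r5, 0xec)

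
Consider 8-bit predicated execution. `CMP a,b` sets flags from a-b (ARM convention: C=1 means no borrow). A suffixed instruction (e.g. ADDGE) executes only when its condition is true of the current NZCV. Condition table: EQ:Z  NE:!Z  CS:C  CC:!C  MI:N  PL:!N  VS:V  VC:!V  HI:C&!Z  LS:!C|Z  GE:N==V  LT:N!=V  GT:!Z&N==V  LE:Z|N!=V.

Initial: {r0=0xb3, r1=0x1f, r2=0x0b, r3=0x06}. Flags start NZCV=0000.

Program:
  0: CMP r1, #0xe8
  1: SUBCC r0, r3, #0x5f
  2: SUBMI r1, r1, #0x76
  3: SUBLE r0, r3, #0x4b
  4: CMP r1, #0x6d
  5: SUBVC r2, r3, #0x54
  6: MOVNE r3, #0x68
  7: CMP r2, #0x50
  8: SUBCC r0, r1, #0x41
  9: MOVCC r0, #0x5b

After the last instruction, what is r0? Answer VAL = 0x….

VAL = 0xa7

[0] flags=0000 → (cmp)
[1] flags=0000 CC?T → r0=0xa7
[2] flags=0000 MI?F → skip
[3] flags=0000 LE?F → skip
[4] flags=1000 → (cmp)
[5] flags=1000 VC?T → r2=0xb2
[6] flags=1000 NE?T → r3=0x68
[7] flags=0011 → (cmp)
[8] flags=0011 CC?F → skip
[9] flags=0011 CC?F → skip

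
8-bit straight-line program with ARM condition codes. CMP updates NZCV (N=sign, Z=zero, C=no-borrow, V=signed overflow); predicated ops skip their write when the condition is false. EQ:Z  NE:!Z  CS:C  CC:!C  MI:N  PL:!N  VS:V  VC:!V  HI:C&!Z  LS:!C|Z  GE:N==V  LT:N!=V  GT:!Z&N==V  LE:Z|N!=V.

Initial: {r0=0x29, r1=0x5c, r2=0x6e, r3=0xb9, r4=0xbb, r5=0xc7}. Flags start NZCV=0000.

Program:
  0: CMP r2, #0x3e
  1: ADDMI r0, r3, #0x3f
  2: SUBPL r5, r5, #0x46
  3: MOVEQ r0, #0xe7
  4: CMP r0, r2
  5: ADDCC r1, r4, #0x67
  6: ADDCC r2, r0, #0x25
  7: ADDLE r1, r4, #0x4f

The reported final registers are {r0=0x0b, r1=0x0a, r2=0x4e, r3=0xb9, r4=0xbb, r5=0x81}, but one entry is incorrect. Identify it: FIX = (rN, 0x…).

FIX = (r0, 0x29)

0: ✓ CMP  NZCV=0010
1: · ADDMI
2: ✓ SUBPL  r5←0x81
3: · MOVEQ
4: ✓ CMP  NZCV=1000
5: ✓ ADDCC  r1←0x22
6: ✓ ADDCC  r2←0x4e
7: ✓ ADDLE  r1←0x0a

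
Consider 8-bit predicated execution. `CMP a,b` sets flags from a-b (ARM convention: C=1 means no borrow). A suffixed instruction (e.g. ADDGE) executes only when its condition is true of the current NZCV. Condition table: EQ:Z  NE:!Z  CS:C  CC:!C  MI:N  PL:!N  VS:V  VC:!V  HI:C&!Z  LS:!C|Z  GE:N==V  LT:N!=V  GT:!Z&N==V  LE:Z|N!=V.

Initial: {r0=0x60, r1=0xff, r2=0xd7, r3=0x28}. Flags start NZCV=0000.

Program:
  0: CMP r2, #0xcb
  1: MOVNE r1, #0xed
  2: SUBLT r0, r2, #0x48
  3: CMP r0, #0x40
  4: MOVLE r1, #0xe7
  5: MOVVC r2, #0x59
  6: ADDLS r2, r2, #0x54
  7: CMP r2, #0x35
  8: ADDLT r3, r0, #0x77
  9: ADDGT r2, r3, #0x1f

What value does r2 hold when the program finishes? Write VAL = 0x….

0: ✓ CMP  NZCV=0010
1: ✓ MOVNE  r1←0xed
2: · SUBLT
3: ✓ CMP  NZCV=0010
4: · MOVLE
5: ✓ MOVVC  r2←0x59
6: · ADDLS
7: ✓ CMP  NZCV=0010
8: · ADDLT
9: ✓ ADDGT  r2←0x47

VAL = 0x47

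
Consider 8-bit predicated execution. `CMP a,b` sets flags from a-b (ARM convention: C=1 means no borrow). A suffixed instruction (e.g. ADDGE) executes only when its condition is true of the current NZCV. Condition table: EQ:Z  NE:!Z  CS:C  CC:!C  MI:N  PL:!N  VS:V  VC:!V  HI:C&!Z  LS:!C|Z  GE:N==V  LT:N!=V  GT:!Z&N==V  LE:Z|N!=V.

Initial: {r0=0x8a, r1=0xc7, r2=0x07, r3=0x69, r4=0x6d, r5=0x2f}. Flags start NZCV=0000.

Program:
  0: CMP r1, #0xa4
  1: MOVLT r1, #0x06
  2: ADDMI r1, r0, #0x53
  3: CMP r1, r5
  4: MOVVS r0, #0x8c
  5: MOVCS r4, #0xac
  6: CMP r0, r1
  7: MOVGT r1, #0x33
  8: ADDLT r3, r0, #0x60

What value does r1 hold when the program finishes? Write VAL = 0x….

VAL = 0xc7

[0] flags=0010 → (cmp)
[1] flags=0010 LT?F → skip
[2] flags=0010 MI?F → skip
[3] flags=1010 → (cmp)
[4] flags=1010 VS?F → skip
[5] flags=1010 CS?T → r4=0xac
[6] flags=1000 → (cmp)
[7] flags=1000 GT?F → skip
[8] flags=1000 LT?T → r3=0xea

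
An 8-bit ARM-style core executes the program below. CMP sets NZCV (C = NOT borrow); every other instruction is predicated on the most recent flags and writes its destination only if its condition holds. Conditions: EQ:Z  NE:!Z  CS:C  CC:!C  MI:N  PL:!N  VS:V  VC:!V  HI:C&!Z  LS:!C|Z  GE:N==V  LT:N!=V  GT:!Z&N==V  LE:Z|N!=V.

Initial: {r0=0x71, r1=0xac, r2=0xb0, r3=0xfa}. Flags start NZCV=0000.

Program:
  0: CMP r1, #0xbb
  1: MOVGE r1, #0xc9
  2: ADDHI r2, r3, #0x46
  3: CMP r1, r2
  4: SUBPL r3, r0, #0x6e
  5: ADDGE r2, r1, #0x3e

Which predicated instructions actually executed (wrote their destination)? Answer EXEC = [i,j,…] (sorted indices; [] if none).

EXEC = []

[0] flags=1000 → (cmp)
[1] flags=1000 GE?F → skip
[2] flags=1000 HI?F → skip
[3] flags=1000 → (cmp)
[4] flags=1000 PL?F → skip
[5] flags=1000 GE?F → skip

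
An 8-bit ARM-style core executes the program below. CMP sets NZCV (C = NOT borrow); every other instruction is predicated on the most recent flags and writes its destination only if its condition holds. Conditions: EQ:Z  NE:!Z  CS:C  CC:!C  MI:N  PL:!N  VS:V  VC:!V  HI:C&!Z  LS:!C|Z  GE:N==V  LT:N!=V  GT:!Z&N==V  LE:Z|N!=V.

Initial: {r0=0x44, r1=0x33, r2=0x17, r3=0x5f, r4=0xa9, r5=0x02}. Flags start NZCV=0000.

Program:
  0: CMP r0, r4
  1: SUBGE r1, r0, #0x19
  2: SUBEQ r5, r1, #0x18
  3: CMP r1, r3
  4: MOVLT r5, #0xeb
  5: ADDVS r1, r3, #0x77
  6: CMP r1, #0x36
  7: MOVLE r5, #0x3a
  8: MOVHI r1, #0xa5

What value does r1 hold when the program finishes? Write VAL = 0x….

VAL = 0x2b

0: ✓ CMP  NZCV=1001
1: ✓ SUBGE  r1←0x2b
2: · SUBEQ
3: ✓ CMP  NZCV=1000
4: ✓ MOVLT  r5←0xeb
5: · ADDVS
6: ✓ CMP  NZCV=1000
7: ✓ MOVLE  r5←0x3a
8: · MOVHI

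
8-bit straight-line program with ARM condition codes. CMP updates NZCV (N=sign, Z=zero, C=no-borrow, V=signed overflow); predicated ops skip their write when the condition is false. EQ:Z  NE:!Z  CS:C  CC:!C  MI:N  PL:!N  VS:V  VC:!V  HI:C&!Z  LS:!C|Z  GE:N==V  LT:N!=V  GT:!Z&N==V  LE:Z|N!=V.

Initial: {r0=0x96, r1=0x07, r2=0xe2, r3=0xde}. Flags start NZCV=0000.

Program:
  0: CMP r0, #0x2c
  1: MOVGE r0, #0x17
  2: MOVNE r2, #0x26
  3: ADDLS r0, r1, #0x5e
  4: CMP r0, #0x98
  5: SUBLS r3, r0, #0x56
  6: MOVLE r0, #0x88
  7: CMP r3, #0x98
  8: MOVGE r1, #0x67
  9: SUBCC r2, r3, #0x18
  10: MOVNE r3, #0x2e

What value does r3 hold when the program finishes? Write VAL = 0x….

VAL = 0x2e

0: ✓ CMP  NZCV=0011
1: · MOVGE
2: ✓ MOVNE  r2←0x26
3: · ADDLS
4: ✓ CMP  NZCV=1000
5: ✓ SUBLS  r3←0x40
6: ✓ MOVLE  r0←0x88
7: ✓ CMP  NZCV=1001
8: ✓ MOVGE  r1←0x67
9: ✓ SUBCC  r2←0x28
10: ✓ MOVNE  r3←0x2e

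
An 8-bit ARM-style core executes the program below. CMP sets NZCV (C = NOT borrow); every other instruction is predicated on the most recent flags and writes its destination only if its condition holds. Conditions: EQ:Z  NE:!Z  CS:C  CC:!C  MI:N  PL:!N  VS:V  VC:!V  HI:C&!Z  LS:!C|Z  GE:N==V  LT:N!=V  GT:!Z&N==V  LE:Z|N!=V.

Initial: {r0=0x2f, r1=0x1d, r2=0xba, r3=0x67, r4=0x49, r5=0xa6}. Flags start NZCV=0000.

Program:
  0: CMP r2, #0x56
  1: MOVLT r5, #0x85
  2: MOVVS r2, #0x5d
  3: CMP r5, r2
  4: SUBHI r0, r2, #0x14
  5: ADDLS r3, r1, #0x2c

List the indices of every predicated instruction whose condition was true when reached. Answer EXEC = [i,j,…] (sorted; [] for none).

[0] flags=0011 → (cmp)
[1] flags=0011 LT?T → r5=0x85
[2] flags=0011 VS?T → r2=0x5d
[3] flags=0011 → (cmp)
[4] flags=0011 HI?T → r0=0x49
[5] flags=0011 LS?F → skip

EXEC = [1,2,4]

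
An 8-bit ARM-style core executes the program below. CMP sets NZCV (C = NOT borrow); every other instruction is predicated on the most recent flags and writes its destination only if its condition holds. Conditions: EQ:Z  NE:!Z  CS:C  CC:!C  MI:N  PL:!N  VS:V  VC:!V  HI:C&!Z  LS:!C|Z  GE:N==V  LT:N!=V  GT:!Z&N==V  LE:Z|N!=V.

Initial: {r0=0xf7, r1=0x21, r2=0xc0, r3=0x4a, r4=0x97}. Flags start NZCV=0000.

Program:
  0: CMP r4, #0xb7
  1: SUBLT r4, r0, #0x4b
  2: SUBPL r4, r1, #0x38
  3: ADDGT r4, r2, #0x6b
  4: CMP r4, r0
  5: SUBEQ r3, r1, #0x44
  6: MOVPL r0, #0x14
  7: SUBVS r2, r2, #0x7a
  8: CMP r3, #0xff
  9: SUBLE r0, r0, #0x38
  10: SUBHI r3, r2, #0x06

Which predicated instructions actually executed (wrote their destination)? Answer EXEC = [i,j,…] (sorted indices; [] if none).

[0] flags=1000 → (cmp)
[1] flags=1000 LT?T → r4=0xac
[2] flags=1000 PL?F → skip
[3] flags=1000 GT?F → skip
[4] flags=1000 → (cmp)
[5] flags=1000 EQ?F → skip
[6] flags=1000 PL?F → skip
[7] flags=1000 VS?F → skip
[8] flags=0000 → (cmp)
[9] flags=0000 LE?F → skip
[10] flags=0000 HI?F → skip

EXEC = [1]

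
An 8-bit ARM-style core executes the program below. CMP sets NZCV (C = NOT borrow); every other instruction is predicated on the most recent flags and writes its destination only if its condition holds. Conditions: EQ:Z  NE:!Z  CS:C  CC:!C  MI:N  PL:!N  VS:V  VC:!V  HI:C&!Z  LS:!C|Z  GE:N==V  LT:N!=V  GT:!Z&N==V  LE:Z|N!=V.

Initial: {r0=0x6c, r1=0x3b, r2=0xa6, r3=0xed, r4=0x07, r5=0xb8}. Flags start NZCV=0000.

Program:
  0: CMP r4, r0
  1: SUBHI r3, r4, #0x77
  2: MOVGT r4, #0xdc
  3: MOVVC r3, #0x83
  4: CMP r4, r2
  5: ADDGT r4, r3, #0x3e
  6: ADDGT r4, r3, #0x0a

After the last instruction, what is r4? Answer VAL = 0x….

VAL = 0x8d

[0] flags=1000 → (cmp)
[1] flags=1000 HI?F → skip
[2] flags=1000 GT?F → skip
[3] flags=1000 VC?T → r3=0x83
[4] flags=0000 → (cmp)
[5] flags=0000 GT?T → r4=0xc1
[6] flags=0000 GT?T → r4=0x8d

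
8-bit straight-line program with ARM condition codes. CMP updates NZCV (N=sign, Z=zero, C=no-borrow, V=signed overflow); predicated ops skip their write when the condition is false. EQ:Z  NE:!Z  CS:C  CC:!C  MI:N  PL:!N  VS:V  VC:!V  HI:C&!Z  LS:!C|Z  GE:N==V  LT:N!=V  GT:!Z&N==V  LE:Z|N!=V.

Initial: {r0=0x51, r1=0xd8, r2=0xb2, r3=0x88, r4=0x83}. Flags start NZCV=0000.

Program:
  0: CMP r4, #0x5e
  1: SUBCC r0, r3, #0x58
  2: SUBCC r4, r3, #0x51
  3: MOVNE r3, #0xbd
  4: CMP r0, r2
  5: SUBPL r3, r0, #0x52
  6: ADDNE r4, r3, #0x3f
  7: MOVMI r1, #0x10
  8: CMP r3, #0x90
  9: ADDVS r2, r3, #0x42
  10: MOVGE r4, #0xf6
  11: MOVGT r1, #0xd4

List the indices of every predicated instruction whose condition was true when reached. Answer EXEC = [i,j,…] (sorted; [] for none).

[0] flags=0011 → (cmp)
[1] flags=0011 CC?F → skip
[2] flags=0011 CC?F → skip
[3] flags=0011 NE?T → r3=0xbd
[4] flags=1001 → (cmp)
[5] flags=1001 PL?F → skip
[6] flags=1001 NE?T → r4=0xfc
[7] flags=1001 MI?T → r1=0x10
[8] flags=0010 → (cmp)
[9] flags=0010 VS?F → skip
[10] flags=0010 GE?T → r4=0xf6
[11] flags=0010 GT?T → r1=0xd4

EXEC = [3,6,7,10,11]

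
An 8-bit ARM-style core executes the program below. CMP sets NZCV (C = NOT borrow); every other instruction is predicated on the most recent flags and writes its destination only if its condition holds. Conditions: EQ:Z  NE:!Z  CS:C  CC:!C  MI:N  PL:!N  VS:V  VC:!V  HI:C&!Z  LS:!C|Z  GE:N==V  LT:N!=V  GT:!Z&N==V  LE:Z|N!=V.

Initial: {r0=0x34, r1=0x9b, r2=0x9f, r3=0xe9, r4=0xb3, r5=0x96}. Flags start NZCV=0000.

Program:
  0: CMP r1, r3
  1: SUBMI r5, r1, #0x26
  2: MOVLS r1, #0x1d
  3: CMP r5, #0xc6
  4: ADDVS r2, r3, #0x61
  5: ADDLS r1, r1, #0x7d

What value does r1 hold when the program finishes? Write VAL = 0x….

VAL = 0x9a

[0] flags=1000 → (cmp)
[1] flags=1000 MI?T → r5=0x75
[2] flags=1000 LS?T → r1=0x1d
[3] flags=1001 → (cmp)
[4] flags=1001 VS?T → r2=0x4a
[5] flags=1001 LS?T → r1=0x9a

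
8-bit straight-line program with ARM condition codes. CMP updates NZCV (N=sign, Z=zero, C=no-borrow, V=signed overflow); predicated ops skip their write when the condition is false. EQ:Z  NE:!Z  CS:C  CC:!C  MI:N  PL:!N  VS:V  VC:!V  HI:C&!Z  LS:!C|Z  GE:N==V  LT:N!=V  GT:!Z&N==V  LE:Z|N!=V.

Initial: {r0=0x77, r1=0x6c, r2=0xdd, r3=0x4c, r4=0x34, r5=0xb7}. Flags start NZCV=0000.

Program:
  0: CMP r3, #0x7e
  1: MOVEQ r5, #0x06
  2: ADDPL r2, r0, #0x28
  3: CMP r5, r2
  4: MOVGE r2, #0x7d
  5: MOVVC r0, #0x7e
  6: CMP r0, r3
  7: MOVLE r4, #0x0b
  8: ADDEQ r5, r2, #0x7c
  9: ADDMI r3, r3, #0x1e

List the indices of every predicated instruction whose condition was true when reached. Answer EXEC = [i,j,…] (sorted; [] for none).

0: ✓ CMP  NZCV=1000
1: · MOVEQ
2: · ADDPL
3: ✓ CMP  NZCV=1000
4: · MOVGE
5: ✓ MOVVC  r0←0x7e
6: ✓ CMP  NZCV=0010
7: · MOVLE
8: · ADDEQ
9: · ADDMI

EXEC = [5]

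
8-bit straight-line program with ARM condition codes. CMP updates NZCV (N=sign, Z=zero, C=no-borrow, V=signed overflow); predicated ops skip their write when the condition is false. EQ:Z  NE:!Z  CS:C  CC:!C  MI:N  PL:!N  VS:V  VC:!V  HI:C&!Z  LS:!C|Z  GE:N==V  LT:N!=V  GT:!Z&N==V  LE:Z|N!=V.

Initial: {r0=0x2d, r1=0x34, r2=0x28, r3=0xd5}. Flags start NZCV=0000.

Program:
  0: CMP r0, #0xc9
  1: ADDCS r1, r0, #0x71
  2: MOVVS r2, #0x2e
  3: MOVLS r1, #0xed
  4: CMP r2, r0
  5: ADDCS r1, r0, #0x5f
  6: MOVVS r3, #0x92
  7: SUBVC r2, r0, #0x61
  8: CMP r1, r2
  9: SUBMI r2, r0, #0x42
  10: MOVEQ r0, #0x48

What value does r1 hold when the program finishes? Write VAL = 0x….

VAL = 0xed

[0] flags=0000 → (cmp)
[1] flags=0000 CS?F → skip
[2] flags=0000 VS?F → skip
[3] flags=0000 LS?T → r1=0xed
[4] flags=1000 → (cmp)
[5] flags=1000 CS?F → skip
[6] flags=1000 VS?F → skip
[7] flags=1000 VC?T → r2=0xcc
[8] flags=0010 → (cmp)
[9] flags=0010 MI?F → skip
[10] flags=0010 EQ?F → skip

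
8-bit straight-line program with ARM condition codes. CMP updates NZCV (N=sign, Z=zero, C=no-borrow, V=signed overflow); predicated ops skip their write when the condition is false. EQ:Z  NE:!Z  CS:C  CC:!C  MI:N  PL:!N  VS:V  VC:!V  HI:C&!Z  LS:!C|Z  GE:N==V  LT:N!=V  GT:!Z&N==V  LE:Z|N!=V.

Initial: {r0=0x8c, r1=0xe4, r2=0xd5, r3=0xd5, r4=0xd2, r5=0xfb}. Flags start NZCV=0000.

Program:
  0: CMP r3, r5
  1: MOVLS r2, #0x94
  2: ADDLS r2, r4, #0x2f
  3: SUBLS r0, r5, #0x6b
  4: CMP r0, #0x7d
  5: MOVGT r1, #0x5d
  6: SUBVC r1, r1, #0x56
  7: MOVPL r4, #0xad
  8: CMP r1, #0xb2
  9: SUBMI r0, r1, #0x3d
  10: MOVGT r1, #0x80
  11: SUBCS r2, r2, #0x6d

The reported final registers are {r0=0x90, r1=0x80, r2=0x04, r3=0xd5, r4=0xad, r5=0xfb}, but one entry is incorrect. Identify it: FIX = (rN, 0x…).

0: ✓ CMP  NZCV=1000
1: ✓ MOVLS  r2←0x94
2: ✓ ADDLS  r2←0x01
3: ✓ SUBLS  r0←0x90
4: ✓ CMP  NZCV=0011
5: · MOVGT
6: · SUBVC
7: ✓ MOVPL  r4←0xad
8: ✓ CMP  NZCV=0010
9: · SUBMI
10: ✓ MOVGT  r1←0x80
11: ✓ SUBCS  r2←0x94

FIX = (r2, 0x94)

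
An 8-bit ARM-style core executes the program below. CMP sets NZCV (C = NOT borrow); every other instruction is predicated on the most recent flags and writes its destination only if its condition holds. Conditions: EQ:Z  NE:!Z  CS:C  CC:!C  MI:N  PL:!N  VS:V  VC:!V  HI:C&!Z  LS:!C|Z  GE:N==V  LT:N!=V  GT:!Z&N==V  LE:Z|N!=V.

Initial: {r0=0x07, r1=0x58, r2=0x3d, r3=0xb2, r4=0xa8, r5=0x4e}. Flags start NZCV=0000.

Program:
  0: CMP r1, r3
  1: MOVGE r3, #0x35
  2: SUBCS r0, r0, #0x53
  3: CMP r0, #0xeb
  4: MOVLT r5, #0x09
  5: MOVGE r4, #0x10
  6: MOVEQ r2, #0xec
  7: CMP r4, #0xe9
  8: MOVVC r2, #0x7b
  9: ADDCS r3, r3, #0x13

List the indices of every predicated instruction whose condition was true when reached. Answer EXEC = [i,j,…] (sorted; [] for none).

EXEC = [1,5,8]

[0] flags=1001 → (cmp)
[1] flags=1001 GE?T → r3=0x35
[2] flags=1001 CS?F → skip
[3] flags=0000 → (cmp)
[4] flags=0000 LT?F → skip
[5] flags=0000 GE?T → r4=0x10
[6] flags=0000 EQ?F → skip
[7] flags=0000 → (cmp)
[8] flags=0000 VC?T → r2=0x7b
[9] flags=0000 CS?F → skip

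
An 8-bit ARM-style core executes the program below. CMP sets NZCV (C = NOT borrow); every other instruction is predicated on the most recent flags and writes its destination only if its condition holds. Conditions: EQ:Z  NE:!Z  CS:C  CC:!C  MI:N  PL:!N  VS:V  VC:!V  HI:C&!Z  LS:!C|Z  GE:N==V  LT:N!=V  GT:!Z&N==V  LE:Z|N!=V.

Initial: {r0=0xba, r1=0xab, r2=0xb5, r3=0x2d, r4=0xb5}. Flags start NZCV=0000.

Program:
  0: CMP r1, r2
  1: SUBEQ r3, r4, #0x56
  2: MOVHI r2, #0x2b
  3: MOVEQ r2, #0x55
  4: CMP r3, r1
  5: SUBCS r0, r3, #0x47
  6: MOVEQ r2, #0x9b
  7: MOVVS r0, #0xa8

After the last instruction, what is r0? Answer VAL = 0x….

[0] flags=1000 → (cmp)
[1] flags=1000 EQ?F → skip
[2] flags=1000 HI?F → skip
[3] flags=1000 EQ?F → skip
[4] flags=1001 → (cmp)
[5] flags=1001 CS?F → skip
[6] flags=1001 EQ?F → skip
[7] flags=1001 VS?T → r0=0xa8

VAL = 0xa8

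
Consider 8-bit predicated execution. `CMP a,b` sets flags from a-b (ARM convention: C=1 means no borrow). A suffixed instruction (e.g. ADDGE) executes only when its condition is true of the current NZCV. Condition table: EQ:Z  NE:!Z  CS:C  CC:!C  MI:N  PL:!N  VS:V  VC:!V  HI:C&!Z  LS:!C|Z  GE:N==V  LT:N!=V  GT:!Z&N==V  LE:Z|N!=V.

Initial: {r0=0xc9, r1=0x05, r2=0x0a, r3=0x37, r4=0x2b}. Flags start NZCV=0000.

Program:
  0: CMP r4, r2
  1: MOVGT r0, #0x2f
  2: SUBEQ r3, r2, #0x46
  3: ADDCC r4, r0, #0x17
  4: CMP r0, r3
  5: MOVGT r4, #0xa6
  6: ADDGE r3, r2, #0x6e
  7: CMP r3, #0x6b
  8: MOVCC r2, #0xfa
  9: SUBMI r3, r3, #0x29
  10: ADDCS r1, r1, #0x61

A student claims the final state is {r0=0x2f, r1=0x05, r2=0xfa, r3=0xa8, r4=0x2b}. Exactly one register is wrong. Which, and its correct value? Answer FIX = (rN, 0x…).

FIX = (r3, 0x0e)

[0] flags=0010 → (cmp)
[1] flags=0010 GT?T → r0=0x2f
[2] flags=0010 EQ?F → skip
[3] flags=0010 CC?F → skip
[4] flags=1000 → (cmp)
[5] flags=1000 GT?F → skip
[6] flags=1000 GE?F → skip
[7] flags=1000 → (cmp)
[8] flags=1000 CC?T → r2=0xfa
[9] flags=1000 MI?T → r3=0x0e
[10] flags=1000 CS?F → skip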